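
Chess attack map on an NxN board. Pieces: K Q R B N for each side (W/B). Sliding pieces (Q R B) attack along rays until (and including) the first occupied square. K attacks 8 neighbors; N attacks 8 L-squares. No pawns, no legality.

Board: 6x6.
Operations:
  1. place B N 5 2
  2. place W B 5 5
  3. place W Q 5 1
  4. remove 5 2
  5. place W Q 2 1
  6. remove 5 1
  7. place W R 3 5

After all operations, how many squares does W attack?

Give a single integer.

Op 1: place BN@(5,2)
Op 2: place WB@(5,5)
Op 3: place WQ@(5,1)
Op 4: remove (5,2)
Op 5: place WQ@(2,1)
Op 6: remove (5,1)
Op 7: place WR@(3,5)
Per-piece attacks for W:
  WQ@(2,1): attacks (2,2) (2,3) (2,4) (2,5) (2,0) (3,1) (4,1) (5,1) (1,1) (0,1) (3,2) (4,3) (5,4) (3,0) (1,2) (0,3) (1,0)
  WR@(3,5): attacks (3,4) (3,3) (3,2) (3,1) (3,0) (4,5) (5,5) (2,5) (1,5) (0,5) [ray(1,0) blocked at (5,5)]
  WB@(5,5): attacks (4,4) (3,3) (2,2) (1,1) (0,0)
Union (25 distinct): (0,0) (0,1) (0,3) (0,5) (1,0) (1,1) (1,2) (1,5) (2,0) (2,2) (2,3) (2,4) (2,5) (3,0) (3,1) (3,2) (3,3) (3,4) (4,1) (4,3) (4,4) (4,5) (5,1) (5,4) (5,5)

Answer: 25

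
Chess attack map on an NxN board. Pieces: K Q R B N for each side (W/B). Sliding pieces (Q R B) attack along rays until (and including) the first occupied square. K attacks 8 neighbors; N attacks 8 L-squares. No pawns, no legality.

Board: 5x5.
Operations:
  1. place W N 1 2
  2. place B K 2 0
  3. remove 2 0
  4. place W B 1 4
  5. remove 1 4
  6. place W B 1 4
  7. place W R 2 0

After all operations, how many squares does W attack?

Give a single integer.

Op 1: place WN@(1,2)
Op 2: place BK@(2,0)
Op 3: remove (2,0)
Op 4: place WB@(1,4)
Op 5: remove (1,4)
Op 6: place WB@(1,4)
Op 7: place WR@(2,0)
Per-piece attacks for W:
  WN@(1,2): attacks (2,4) (3,3) (0,4) (2,0) (3,1) (0,0)
  WB@(1,4): attacks (2,3) (3,2) (4,1) (0,3)
  WR@(2,0): attacks (2,1) (2,2) (2,3) (2,4) (3,0) (4,0) (1,0) (0,0)
Union (15 distinct): (0,0) (0,3) (0,4) (1,0) (2,0) (2,1) (2,2) (2,3) (2,4) (3,0) (3,1) (3,2) (3,3) (4,0) (4,1)

Answer: 15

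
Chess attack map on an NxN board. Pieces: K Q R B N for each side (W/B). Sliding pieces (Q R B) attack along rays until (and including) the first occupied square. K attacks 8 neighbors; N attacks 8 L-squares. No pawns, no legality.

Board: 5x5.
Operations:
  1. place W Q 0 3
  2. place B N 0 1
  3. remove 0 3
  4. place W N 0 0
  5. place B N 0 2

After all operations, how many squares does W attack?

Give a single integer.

Op 1: place WQ@(0,3)
Op 2: place BN@(0,1)
Op 3: remove (0,3)
Op 4: place WN@(0,0)
Op 5: place BN@(0,2)
Per-piece attacks for W:
  WN@(0,0): attacks (1,2) (2,1)
Union (2 distinct): (1,2) (2,1)

Answer: 2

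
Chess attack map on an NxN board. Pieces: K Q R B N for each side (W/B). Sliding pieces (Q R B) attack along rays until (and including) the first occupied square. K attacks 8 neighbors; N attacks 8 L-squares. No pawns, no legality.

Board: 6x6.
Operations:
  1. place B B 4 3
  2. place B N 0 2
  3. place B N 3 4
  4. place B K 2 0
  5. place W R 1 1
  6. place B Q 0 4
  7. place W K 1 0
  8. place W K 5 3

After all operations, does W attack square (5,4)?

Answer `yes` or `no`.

Answer: yes

Derivation:
Op 1: place BB@(4,3)
Op 2: place BN@(0,2)
Op 3: place BN@(3,4)
Op 4: place BK@(2,0)
Op 5: place WR@(1,1)
Op 6: place BQ@(0,4)
Op 7: place WK@(1,0)
Op 8: place WK@(5,3)
Per-piece attacks for W:
  WK@(1,0): attacks (1,1) (2,0) (0,0) (2,1) (0,1)
  WR@(1,1): attacks (1,2) (1,3) (1,4) (1,5) (1,0) (2,1) (3,1) (4,1) (5,1) (0,1) [ray(0,-1) blocked at (1,0)]
  WK@(5,3): attacks (5,4) (5,2) (4,3) (4,4) (4,2)
W attacks (5,4): yes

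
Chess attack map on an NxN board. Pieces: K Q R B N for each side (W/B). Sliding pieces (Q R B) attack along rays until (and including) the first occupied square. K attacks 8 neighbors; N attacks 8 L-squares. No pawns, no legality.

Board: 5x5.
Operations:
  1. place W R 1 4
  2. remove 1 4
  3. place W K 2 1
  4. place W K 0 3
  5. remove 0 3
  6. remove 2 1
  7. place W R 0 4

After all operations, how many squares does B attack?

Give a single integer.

Answer: 0

Derivation:
Op 1: place WR@(1,4)
Op 2: remove (1,4)
Op 3: place WK@(2,1)
Op 4: place WK@(0,3)
Op 5: remove (0,3)
Op 6: remove (2,1)
Op 7: place WR@(0,4)
Per-piece attacks for B:
Union (0 distinct): (none)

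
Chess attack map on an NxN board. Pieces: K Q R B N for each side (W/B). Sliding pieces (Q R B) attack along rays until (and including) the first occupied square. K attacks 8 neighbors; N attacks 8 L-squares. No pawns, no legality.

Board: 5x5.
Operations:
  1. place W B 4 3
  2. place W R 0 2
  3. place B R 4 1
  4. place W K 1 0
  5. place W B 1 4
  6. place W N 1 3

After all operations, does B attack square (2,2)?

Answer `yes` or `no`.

Op 1: place WB@(4,3)
Op 2: place WR@(0,2)
Op 3: place BR@(4,1)
Op 4: place WK@(1,0)
Op 5: place WB@(1,4)
Op 6: place WN@(1,3)
Per-piece attacks for B:
  BR@(4,1): attacks (4,2) (4,3) (4,0) (3,1) (2,1) (1,1) (0,1) [ray(0,1) blocked at (4,3)]
B attacks (2,2): no

Answer: no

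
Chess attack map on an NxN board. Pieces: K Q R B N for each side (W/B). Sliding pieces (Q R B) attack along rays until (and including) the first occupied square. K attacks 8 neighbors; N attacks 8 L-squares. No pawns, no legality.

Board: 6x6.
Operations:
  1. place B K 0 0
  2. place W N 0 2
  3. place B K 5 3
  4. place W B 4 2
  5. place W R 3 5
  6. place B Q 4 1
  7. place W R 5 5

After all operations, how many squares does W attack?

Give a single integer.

Op 1: place BK@(0,0)
Op 2: place WN@(0,2)
Op 3: place BK@(5,3)
Op 4: place WB@(4,2)
Op 5: place WR@(3,5)
Op 6: place BQ@(4,1)
Op 7: place WR@(5,5)
Per-piece attacks for W:
  WN@(0,2): attacks (1,4) (2,3) (1,0) (2,1)
  WR@(3,5): attacks (3,4) (3,3) (3,2) (3,1) (3,0) (4,5) (5,5) (2,5) (1,5) (0,5) [ray(1,0) blocked at (5,5)]
  WB@(4,2): attacks (5,3) (5,1) (3,3) (2,4) (1,5) (3,1) (2,0) [ray(1,1) blocked at (5,3)]
  WR@(5,5): attacks (5,4) (5,3) (4,5) (3,5) [ray(0,-1) blocked at (5,3); ray(-1,0) blocked at (3,5)]
Union (20 distinct): (0,5) (1,0) (1,4) (1,5) (2,0) (2,1) (2,3) (2,4) (2,5) (3,0) (3,1) (3,2) (3,3) (3,4) (3,5) (4,5) (5,1) (5,3) (5,4) (5,5)

Answer: 20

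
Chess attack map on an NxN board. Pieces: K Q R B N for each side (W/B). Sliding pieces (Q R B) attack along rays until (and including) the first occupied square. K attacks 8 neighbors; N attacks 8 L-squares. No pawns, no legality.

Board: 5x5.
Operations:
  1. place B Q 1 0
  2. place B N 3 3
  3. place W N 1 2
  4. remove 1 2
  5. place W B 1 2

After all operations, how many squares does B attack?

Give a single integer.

Answer: 12

Derivation:
Op 1: place BQ@(1,0)
Op 2: place BN@(3,3)
Op 3: place WN@(1,2)
Op 4: remove (1,2)
Op 5: place WB@(1,2)
Per-piece attacks for B:
  BQ@(1,0): attacks (1,1) (1,2) (2,0) (3,0) (4,0) (0,0) (2,1) (3,2) (4,3) (0,1) [ray(0,1) blocked at (1,2)]
  BN@(3,3): attacks (1,4) (4,1) (2,1) (1,2)
Union (12 distinct): (0,0) (0,1) (1,1) (1,2) (1,4) (2,0) (2,1) (3,0) (3,2) (4,0) (4,1) (4,3)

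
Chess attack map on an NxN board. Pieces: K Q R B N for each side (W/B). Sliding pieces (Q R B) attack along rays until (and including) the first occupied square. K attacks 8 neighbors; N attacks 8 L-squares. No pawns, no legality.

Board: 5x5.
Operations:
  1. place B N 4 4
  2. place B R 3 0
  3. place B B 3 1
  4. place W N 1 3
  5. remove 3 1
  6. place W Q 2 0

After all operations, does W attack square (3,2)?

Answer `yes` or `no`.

Op 1: place BN@(4,4)
Op 2: place BR@(3,0)
Op 3: place BB@(3,1)
Op 4: place WN@(1,3)
Op 5: remove (3,1)
Op 6: place WQ@(2,0)
Per-piece attacks for W:
  WN@(1,3): attacks (3,4) (2,1) (3,2) (0,1)
  WQ@(2,0): attacks (2,1) (2,2) (2,3) (2,4) (3,0) (1,0) (0,0) (3,1) (4,2) (1,1) (0,2) [ray(1,0) blocked at (3,0)]
W attacks (3,2): yes

Answer: yes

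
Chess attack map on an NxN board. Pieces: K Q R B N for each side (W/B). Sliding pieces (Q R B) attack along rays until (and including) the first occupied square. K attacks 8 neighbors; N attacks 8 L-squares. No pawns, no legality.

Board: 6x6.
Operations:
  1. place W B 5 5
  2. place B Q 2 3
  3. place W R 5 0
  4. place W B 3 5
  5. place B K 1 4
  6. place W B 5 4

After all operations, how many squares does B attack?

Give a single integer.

Answer: 22

Derivation:
Op 1: place WB@(5,5)
Op 2: place BQ@(2,3)
Op 3: place WR@(5,0)
Op 4: place WB@(3,5)
Op 5: place BK@(1,4)
Op 6: place WB@(5,4)
Per-piece attacks for B:
  BK@(1,4): attacks (1,5) (1,3) (2,4) (0,4) (2,5) (2,3) (0,5) (0,3)
  BQ@(2,3): attacks (2,4) (2,5) (2,2) (2,1) (2,0) (3,3) (4,3) (5,3) (1,3) (0,3) (3,4) (4,5) (3,2) (4,1) (5,0) (1,4) (1,2) (0,1) [ray(1,-1) blocked at (5,0); ray(-1,1) blocked at (1,4)]
Union (22 distinct): (0,1) (0,3) (0,4) (0,5) (1,2) (1,3) (1,4) (1,5) (2,0) (2,1) (2,2) (2,3) (2,4) (2,5) (3,2) (3,3) (3,4) (4,1) (4,3) (4,5) (5,0) (5,3)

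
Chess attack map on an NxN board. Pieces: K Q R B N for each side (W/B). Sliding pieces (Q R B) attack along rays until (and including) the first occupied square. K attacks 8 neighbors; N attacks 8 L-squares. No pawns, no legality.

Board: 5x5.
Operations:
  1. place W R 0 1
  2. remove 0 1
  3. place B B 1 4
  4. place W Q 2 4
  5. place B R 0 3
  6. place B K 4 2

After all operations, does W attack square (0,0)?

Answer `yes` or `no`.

Answer: no

Derivation:
Op 1: place WR@(0,1)
Op 2: remove (0,1)
Op 3: place BB@(1,4)
Op 4: place WQ@(2,4)
Op 5: place BR@(0,3)
Op 6: place BK@(4,2)
Per-piece attacks for W:
  WQ@(2,4): attacks (2,3) (2,2) (2,1) (2,0) (3,4) (4,4) (1,4) (3,3) (4,2) (1,3) (0,2) [ray(-1,0) blocked at (1,4); ray(1,-1) blocked at (4,2)]
W attacks (0,0): no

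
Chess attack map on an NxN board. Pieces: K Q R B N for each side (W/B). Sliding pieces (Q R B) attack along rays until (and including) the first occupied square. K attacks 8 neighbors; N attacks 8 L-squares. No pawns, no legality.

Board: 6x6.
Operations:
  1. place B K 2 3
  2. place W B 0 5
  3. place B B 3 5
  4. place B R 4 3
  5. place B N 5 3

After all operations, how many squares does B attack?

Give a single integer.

Answer: 16

Derivation:
Op 1: place BK@(2,3)
Op 2: place WB@(0,5)
Op 3: place BB@(3,5)
Op 4: place BR@(4,3)
Op 5: place BN@(5,3)
Per-piece attacks for B:
  BK@(2,3): attacks (2,4) (2,2) (3,3) (1,3) (3,4) (3,2) (1,4) (1,2)
  BB@(3,5): attacks (4,4) (5,3) (2,4) (1,3) (0,2) [ray(1,-1) blocked at (5,3)]
  BR@(4,3): attacks (4,4) (4,5) (4,2) (4,1) (4,0) (5,3) (3,3) (2,3) [ray(1,0) blocked at (5,3); ray(-1,0) blocked at (2,3)]
  BN@(5,3): attacks (4,5) (3,4) (4,1) (3,2)
Union (16 distinct): (0,2) (1,2) (1,3) (1,4) (2,2) (2,3) (2,4) (3,2) (3,3) (3,4) (4,0) (4,1) (4,2) (4,4) (4,5) (5,3)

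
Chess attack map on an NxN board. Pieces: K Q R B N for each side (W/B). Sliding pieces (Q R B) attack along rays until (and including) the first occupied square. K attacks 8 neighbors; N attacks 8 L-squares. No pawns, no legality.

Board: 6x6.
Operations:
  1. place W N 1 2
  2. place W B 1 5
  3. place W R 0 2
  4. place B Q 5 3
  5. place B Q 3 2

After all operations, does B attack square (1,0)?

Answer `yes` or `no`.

Answer: yes

Derivation:
Op 1: place WN@(1,2)
Op 2: place WB@(1,5)
Op 3: place WR@(0,2)
Op 4: place BQ@(5,3)
Op 5: place BQ@(3,2)
Per-piece attacks for B:
  BQ@(3,2): attacks (3,3) (3,4) (3,5) (3,1) (3,0) (4,2) (5,2) (2,2) (1,2) (4,3) (5,4) (4,1) (5,0) (2,3) (1,4) (0,5) (2,1) (1,0) [ray(-1,0) blocked at (1,2)]
  BQ@(5,3): attacks (5,4) (5,5) (5,2) (5,1) (5,0) (4,3) (3,3) (2,3) (1,3) (0,3) (4,4) (3,5) (4,2) (3,1) (2,0)
B attacks (1,0): yes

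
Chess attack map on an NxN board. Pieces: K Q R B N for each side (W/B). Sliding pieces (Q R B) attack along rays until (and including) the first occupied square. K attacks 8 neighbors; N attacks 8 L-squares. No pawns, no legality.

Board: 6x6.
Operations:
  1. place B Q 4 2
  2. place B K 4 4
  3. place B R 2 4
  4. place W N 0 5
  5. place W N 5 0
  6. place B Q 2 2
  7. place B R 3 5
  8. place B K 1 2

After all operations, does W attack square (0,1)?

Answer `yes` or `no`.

Op 1: place BQ@(4,2)
Op 2: place BK@(4,4)
Op 3: place BR@(2,4)
Op 4: place WN@(0,5)
Op 5: place WN@(5,0)
Op 6: place BQ@(2,2)
Op 7: place BR@(3,5)
Op 8: place BK@(1,2)
Per-piece attacks for W:
  WN@(0,5): attacks (1,3) (2,4)
  WN@(5,0): attacks (4,2) (3,1)
W attacks (0,1): no

Answer: no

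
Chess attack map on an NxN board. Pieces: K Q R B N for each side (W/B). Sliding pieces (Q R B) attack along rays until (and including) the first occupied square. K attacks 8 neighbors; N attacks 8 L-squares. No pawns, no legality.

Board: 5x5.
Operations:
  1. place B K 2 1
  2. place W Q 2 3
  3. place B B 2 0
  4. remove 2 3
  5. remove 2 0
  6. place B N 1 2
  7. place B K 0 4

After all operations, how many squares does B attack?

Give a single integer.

Op 1: place BK@(2,1)
Op 2: place WQ@(2,3)
Op 3: place BB@(2,0)
Op 4: remove (2,3)
Op 5: remove (2,0)
Op 6: place BN@(1,2)
Op 7: place BK@(0,4)
Per-piece attacks for B:
  BK@(0,4): attacks (0,3) (1,4) (1,3)
  BN@(1,2): attacks (2,4) (3,3) (0,4) (2,0) (3,1) (0,0)
  BK@(2,1): attacks (2,2) (2,0) (3,1) (1,1) (3,2) (3,0) (1,2) (1,0)
Union (15 distinct): (0,0) (0,3) (0,4) (1,0) (1,1) (1,2) (1,3) (1,4) (2,0) (2,2) (2,4) (3,0) (3,1) (3,2) (3,3)

Answer: 15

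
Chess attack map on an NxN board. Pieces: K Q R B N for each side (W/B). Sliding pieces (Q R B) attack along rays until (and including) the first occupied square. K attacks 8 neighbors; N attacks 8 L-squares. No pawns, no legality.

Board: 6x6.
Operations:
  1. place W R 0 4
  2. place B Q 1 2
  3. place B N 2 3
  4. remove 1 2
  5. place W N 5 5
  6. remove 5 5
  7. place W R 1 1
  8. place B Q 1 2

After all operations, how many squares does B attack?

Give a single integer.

Answer: 18

Derivation:
Op 1: place WR@(0,4)
Op 2: place BQ@(1,2)
Op 3: place BN@(2,3)
Op 4: remove (1,2)
Op 5: place WN@(5,5)
Op 6: remove (5,5)
Op 7: place WR@(1,1)
Op 8: place BQ@(1,2)
Per-piece attacks for B:
  BQ@(1,2): attacks (1,3) (1,4) (1,5) (1,1) (2,2) (3,2) (4,2) (5,2) (0,2) (2,3) (2,1) (3,0) (0,3) (0,1) [ray(0,-1) blocked at (1,1); ray(1,1) blocked at (2,3)]
  BN@(2,3): attacks (3,5) (4,4) (1,5) (0,4) (3,1) (4,2) (1,1) (0,2)
Union (18 distinct): (0,1) (0,2) (0,3) (0,4) (1,1) (1,3) (1,4) (1,5) (2,1) (2,2) (2,3) (3,0) (3,1) (3,2) (3,5) (4,2) (4,4) (5,2)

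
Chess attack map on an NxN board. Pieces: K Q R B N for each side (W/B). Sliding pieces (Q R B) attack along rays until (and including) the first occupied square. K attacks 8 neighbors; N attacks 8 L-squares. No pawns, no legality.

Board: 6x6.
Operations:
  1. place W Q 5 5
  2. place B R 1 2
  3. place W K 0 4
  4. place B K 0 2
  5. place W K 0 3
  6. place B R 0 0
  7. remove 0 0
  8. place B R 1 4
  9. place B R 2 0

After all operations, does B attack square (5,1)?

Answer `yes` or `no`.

Answer: no

Derivation:
Op 1: place WQ@(5,5)
Op 2: place BR@(1,2)
Op 3: place WK@(0,4)
Op 4: place BK@(0,2)
Op 5: place WK@(0,3)
Op 6: place BR@(0,0)
Op 7: remove (0,0)
Op 8: place BR@(1,4)
Op 9: place BR@(2,0)
Per-piece attacks for B:
  BK@(0,2): attacks (0,3) (0,1) (1,2) (1,3) (1,1)
  BR@(1,2): attacks (1,3) (1,4) (1,1) (1,0) (2,2) (3,2) (4,2) (5,2) (0,2) [ray(0,1) blocked at (1,4); ray(-1,0) blocked at (0,2)]
  BR@(1,4): attacks (1,5) (1,3) (1,2) (2,4) (3,4) (4,4) (5,4) (0,4) [ray(0,-1) blocked at (1,2); ray(-1,0) blocked at (0,4)]
  BR@(2,0): attacks (2,1) (2,2) (2,3) (2,4) (2,5) (3,0) (4,0) (5,0) (1,0) (0,0)
B attacks (5,1): no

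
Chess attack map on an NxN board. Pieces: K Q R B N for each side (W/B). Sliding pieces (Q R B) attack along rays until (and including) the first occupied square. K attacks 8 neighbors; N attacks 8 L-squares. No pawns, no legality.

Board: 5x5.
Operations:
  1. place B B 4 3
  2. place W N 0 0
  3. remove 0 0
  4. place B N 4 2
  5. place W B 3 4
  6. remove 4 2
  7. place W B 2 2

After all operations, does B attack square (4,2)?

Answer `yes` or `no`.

Op 1: place BB@(4,3)
Op 2: place WN@(0,0)
Op 3: remove (0,0)
Op 4: place BN@(4,2)
Op 5: place WB@(3,4)
Op 6: remove (4,2)
Op 7: place WB@(2,2)
Per-piece attacks for B:
  BB@(4,3): attacks (3,4) (3,2) (2,1) (1,0) [ray(-1,1) blocked at (3,4)]
B attacks (4,2): no

Answer: no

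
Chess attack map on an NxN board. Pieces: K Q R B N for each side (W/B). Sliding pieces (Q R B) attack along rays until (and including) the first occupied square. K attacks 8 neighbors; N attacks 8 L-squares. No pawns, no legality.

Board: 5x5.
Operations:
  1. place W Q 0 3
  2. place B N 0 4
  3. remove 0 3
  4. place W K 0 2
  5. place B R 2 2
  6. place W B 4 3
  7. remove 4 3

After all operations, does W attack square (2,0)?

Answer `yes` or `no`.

Answer: no

Derivation:
Op 1: place WQ@(0,3)
Op 2: place BN@(0,4)
Op 3: remove (0,3)
Op 4: place WK@(0,2)
Op 5: place BR@(2,2)
Op 6: place WB@(4,3)
Op 7: remove (4,3)
Per-piece attacks for W:
  WK@(0,2): attacks (0,3) (0,1) (1,2) (1,3) (1,1)
W attacks (2,0): no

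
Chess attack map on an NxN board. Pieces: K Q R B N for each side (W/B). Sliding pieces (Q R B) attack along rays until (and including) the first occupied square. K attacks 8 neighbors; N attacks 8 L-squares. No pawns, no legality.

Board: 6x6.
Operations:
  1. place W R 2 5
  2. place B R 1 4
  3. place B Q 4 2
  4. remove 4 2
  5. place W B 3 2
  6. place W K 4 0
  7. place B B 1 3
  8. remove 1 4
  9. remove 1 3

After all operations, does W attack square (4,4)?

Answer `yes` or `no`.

Answer: no

Derivation:
Op 1: place WR@(2,5)
Op 2: place BR@(1,4)
Op 3: place BQ@(4,2)
Op 4: remove (4,2)
Op 5: place WB@(3,2)
Op 6: place WK@(4,0)
Op 7: place BB@(1,3)
Op 8: remove (1,4)
Op 9: remove (1,3)
Per-piece attacks for W:
  WR@(2,5): attacks (2,4) (2,3) (2,2) (2,1) (2,0) (3,5) (4,5) (5,5) (1,5) (0,5)
  WB@(3,2): attacks (4,3) (5,4) (4,1) (5,0) (2,3) (1,4) (0,5) (2,1) (1,0)
  WK@(4,0): attacks (4,1) (5,0) (3,0) (5,1) (3,1)
W attacks (4,4): no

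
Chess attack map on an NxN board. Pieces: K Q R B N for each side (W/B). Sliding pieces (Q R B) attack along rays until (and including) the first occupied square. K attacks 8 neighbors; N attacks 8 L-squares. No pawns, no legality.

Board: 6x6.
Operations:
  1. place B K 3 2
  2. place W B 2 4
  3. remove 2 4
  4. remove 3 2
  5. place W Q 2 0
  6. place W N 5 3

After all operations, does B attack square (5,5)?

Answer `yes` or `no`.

Answer: no

Derivation:
Op 1: place BK@(3,2)
Op 2: place WB@(2,4)
Op 3: remove (2,4)
Op 4: remove (3,2)
Op 5: place WQ@(2,0)
Op 6: place WN@(5,3)
Per-piece attacks for B:
B attacks (5,5): no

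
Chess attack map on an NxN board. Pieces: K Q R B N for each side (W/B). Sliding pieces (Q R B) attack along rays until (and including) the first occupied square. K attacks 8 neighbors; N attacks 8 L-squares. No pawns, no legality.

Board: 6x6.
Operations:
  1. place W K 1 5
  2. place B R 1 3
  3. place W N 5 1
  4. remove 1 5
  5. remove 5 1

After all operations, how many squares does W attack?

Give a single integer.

Op 1: place WK@(1,5)
Op 2: place BR@(1,3)
Op 3: place WN@(5,1)
Op 4: remove (1,5)
Op 5: remove (5,1)
Per-piece attacks for W:
Union (0 distinct): (none)

Answer: 0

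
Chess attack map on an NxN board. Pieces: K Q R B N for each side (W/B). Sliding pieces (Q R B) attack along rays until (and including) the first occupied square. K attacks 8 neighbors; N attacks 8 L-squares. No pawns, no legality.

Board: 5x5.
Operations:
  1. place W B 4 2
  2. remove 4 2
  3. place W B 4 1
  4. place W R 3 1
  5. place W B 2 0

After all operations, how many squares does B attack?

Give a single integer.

Answer: 0

Derivation:
Op 1: place WB@(4,2)
Op 2: remove (4,2)
Op 3: place WB@(4,1)
Op 4: place WR@(3,1)
Op 5: place WB@(2,0)
Per-piece attacks for B:
Union (0 distinct): (none)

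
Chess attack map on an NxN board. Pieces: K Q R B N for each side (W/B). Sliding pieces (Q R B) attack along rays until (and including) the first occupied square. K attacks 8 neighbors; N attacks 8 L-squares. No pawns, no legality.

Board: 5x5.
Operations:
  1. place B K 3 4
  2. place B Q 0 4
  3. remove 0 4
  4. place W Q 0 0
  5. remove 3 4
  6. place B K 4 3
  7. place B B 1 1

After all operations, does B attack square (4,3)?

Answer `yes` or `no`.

Op 1: place BK@(3,4)
Op 2: place BQ@(0,4)
Op 3: remove (0,4)
Op 4: place WQ@(0,0)
Op 5: remove (3,4)
Op 6: place BK@(4,3)
Op 7: place BB@(1,1)
Per-piece attacks for B:
  BB@(1,1): attacks (2,2) (3,3) (4,4) (2,0) (0,2) (0,0) [ray(-1,-1) blocked at (0,0)]
  BK@(4,3): attacks (4,4) (4,2) (3,3) (3,4) (3,2)
B attacks (4,3): no

Answer: no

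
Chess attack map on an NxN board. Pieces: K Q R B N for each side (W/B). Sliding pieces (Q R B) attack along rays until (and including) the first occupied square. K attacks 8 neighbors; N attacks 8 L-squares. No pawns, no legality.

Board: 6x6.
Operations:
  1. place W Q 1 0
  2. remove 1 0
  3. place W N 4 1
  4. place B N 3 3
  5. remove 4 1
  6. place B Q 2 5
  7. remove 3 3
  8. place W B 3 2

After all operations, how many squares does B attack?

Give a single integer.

Op 1: place WQ@(1,0)
Op 2: remove (1,0)
Op 3: place WN@(4,1)
Op 4: place BN@(3,3)
Op 5: remove (4,1)
Op 6: place BQ@(2,5)
Op 7: remove (3,3)
Op 8: place WB@(3,2)
Per-piece attacks for B:
  BQ@(2,5): attacks (2,4) (2,3) (2,2) (2,1) (2,0) (3,5) (4,5) (5,5) (1,5) (0,5) (3,4) (4,3) (5,2) (1,4) (0,3)
Union (15 distinct): (0,3) (0,5) (1,4) (1,5) (2,0) (2,1) (2,2) (2,3) (2,4) (3,4) (3,5) (4,3) (4,5) (5,2) (5,5)

Answer: 15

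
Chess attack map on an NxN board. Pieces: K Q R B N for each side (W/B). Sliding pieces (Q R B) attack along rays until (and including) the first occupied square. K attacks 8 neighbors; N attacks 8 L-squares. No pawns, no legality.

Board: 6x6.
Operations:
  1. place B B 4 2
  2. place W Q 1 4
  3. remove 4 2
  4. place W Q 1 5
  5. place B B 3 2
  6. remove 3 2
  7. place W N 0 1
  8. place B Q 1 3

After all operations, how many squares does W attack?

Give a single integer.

Answer: 23

Derivation:
Op 1: place BB@(4,2)
Op 2: place WQ@(1,4)
Op 3: remove (4,2)
Op 4: place WQ@(1,5)
Op 5: place BB@(3,2)
Op 6: remove (3,2)
Op 7: place WN@(0,1)
Op 8: place BQ@(1,3)
Per-piece attacks for W:
  WN@(0,1): attacks (1,3) (2,2) (2,0)
  WQ@(1,4): attacks (1,5) (1,3) (2,4) (3,4) (4,4) (5,4) (0,4) (2,5) (2,3) (3,2) (4,1) (5,0) (0,5) (0,3) [ray(0,1) blocked at (1,5); ray(0,-1) blocked at (1,3)]
  WQ@(1,5): attacks (1,4) (2,5) (3,5) (4,5) (5,5) (0,5) (2,4) (3,3) (4,2) (5,1) (0,4) [ray(0,-1) blocked at (1,4)]
Union (23 distinct): (0,3) (0,4) (0,5) (1,3) (1,4) (1,5) (2,0) (2,2) (2,3) (2,4) (2,5) (3,2) (3,3) (3,4) (3,5) (4,1) (4,2) (4,4) (4,5) (5,0) (5,1) (5,4) (5,5)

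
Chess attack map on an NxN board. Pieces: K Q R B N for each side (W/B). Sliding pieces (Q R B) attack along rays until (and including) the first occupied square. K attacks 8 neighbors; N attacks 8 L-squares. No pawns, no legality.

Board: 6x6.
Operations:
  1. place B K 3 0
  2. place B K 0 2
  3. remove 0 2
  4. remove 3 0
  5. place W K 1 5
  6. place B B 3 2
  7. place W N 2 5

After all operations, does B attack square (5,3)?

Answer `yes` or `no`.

Answer: no

Derivation:
Op 1: place BK@(3,0)
Op 2: place BK@(0,2)
Op 3: remove (0,2)
Op 4: remove (3,0)
Op 5: place WK@(1,5)
Op 6: place BB@(3,2)
Op 7: place WN@(2,5)
Per-piece attacks for B:
  BB@(3,2): attacks (4,3) (5,4) (4,1) (5,0) (2,3) (1,4) (0,5) (2,1) (1,0)
B attacks (5,3): no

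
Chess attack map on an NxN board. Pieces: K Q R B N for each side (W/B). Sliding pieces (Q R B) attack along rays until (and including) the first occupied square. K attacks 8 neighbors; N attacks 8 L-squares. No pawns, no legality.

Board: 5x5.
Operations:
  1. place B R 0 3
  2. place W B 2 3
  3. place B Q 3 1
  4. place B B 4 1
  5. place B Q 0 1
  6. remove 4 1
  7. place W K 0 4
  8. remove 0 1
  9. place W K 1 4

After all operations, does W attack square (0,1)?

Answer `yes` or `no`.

Answer: yes

Derivation:
Op 1: place BR@(0,3)
Op 2: place WB@(2,3)
Op 3: place BQ@(3,1)
Op 4: place BB@(4,1)
Op 5: place BQ@(0,1)
Op 6: remove (4,1)
Op 7: place WK@(0,4)
Op 8: remove (0,1)
Op 9: place WK@(1,4)
Per-piece attacks for W:
  WK@(0,4): attacks (0,3) (1,4) (1,3)
  WK@(1,4): attacks (1,3) (2,4) (0,4) (2,3) (0,3)
  WB@(2,3): attacks (3,4) (3,2) (4,1) (1,4) (1,2) (0,1) [ray(-1,1) blocked at (1,4)]
W attacks (0,1): yes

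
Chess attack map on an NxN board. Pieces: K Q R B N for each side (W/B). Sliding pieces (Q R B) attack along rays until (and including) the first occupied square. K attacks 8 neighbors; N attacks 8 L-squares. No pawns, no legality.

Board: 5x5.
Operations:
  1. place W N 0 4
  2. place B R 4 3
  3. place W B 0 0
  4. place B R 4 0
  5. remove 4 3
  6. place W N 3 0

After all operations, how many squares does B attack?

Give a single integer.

Answer: 5

Derivation:
Op 1: place WN@(0,4)
Op 2: place BR@(4,3)
Op 3: place WB@(0,0)
Op 4: place BR@(4,0)
Op 5: remove (4,3)
Op 6: place WN@(3,0)
Per-piece attacks for B:
  BR@(4,0): attacks (4,1) (4,2) (4,3) (4,4) (3,0) [ray(-1,0) blocked at (3,0)]
Union (5 distinct): (3,0) (4,1) (4,2) (4,3) (4,4)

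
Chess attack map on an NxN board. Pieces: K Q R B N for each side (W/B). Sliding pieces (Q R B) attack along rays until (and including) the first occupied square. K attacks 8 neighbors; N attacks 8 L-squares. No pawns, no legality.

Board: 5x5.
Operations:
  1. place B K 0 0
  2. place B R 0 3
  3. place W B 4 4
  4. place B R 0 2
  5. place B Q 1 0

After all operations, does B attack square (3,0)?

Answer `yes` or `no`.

Answer: yes

Derivation:
Op 1: place BK@(0,0)
Op 2: place BR@(0,3)
Op 3: place WB@(4,4)
Op 4: place BR@(0,2)
Op 5: place BQ@(1,0)
Per-piece attacks for B:
  BK@(0,0): attacks (0,1) (1,0) (1,1)
  BR@(0,2): attacks (0,3) (0,1) (0,0) (1,2) (2,2) (3,2) (4,2) [ray(0,1) blocked at (0,3); ray(0,-1) blocked at (0,0)]
  BR@(0,3): attacks (0,4) (0,2) (1,3) (2,3) (3,3) (4,3) [ray(0,-1) blocked at (0,2)]
  BQ@(1,0): attacks (1,1) (1,2) (1,3) (1,4) (2,0) (3,0) (4,0) (0,0) (2,1) (3,2) (4,3) (0,1) [ray(-1,0) blocked at (0,0)]
B attacks (3,0): yes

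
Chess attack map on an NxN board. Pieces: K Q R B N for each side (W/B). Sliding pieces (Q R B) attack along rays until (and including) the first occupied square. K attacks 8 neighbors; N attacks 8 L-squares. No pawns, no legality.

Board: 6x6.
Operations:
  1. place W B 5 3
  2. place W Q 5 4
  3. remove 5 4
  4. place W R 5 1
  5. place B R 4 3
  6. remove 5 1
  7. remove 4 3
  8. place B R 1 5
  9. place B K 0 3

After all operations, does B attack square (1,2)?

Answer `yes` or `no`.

Op 1: place WB@(5,3)
Op 2: place WQ@(5,4)
Op 3: remove (5,4)
Op 4: place WR@(5,1)
Op 5: place BR@(4,3)
Op 6: remove (5,1)
Op 7: remove (4,3)
Op 8: place BR@(1,5)
Op 9: place BK@(0,3)
Per-piece attacks for B:
  BK@(0,3): attacks (0,4) (0,2) (1,3) (1,4) (1,2)
  BR@(1,5): attacks (1,4) (1,3) (1,2) (1,1) (1,0) (2,5) (3,5) (4,5) (5,5) (0,5)
B attacks (1,2): yes

Answer: yes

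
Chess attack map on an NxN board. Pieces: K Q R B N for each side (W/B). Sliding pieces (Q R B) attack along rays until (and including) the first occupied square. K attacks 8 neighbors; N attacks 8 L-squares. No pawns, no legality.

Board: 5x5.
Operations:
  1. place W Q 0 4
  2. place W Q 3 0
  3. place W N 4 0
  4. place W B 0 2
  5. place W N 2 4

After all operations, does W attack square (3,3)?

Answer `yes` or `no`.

Op 1: place WQ@(0,4)
Op 2: place WQ@(3,0)
Op 3: place WN@(4,0)
Op 4: place WB@(0,2)
Op 5: place WN@(2,4)
Per-piece attacks for W:
  WB@(0,2): attacks (1,3) (2,4) (1,1) (2,0) [ray(1,1) blocked at (2,4)]
  WQ@(0,4): attacks (0,3) (0,2) (1,4) (2,4) (1,3) (2,2) (3,1) (4,0) [ray(0,-1) blocked at (0,2); ray(1,0) blocked at (2,4); ray(1,-1) blocked at (4,0)]
  WN@(2,4): attacks (3,2) (4,3) (1,2) (0,3)
  WQ@(3,0): attacks (3,1) (3,2) (3,3) (3,4) (4,0) (2,0) (1,0) (0,0) (4,1) (2,1) (1,2) (0,3) [ray(1,0) blocked at (4,0)]
  WN@(4,0): attacks (3,2) (2,1)
W attacks (3,3): yes

Answer: yes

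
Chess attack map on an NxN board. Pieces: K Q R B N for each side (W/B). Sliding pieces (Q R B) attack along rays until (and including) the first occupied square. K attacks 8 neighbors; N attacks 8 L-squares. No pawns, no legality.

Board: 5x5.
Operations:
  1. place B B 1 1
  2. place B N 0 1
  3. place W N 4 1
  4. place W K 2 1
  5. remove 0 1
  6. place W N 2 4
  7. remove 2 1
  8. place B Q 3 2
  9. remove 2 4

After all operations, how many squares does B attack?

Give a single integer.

Answer: 17

Derivation:
Op 1: place BB@(1,1)
Op 2: place BN@(0,1)
Op 3: place WN@(4,1)
Op 4: place WK@(2,1)
Op 5: remove (0,1)
Op 6: place WN@(2,4)
Op 7: remove (2,1)
Op 8: place BQ@(3,2)
Op 9: remove (2,4)
Per-piece attacks for B:
  BB@(1,1): attacks (2,2) (3,3) (4,4) (2,0) (0,2) (0,0)
  BQ@(3,2): attacks (3,3) (3,4) (3,1) (3,0) (4,2) (2,2) (1,2) (0,2) (4,3) (4,1) (2,3) (1,4) (2,1) (1,0) [ray(1,-1) blocked at (4,1)]
Union (17 distinct): (0,0) (0,2) (1,0) (1,2) (1,4) (2,0) (2,1) (2,2) (2,3) (3,0) (3,1) (3,3) (3,4) (4,1) (4,2) (4,3) (4,4)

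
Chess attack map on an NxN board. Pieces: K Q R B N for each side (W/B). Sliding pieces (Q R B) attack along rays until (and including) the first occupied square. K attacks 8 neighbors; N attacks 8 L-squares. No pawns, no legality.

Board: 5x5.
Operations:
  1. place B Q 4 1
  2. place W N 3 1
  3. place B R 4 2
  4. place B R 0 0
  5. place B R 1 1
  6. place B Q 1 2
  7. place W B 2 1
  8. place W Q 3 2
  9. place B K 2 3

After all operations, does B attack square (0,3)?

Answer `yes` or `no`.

Answer: yes

Derivation:
Op 1: place BQ@(4,1)
Op 2: place WN@(3,1)
Op 3: place BR@(4,2)
Op 4: place BR@(0,0)
Op 5: place BR@(1,1)
Op 6: place BQ@(1,2)
Op 7: place WB@(2,1)
Op 8: place WQ@(3,2)
Op 9: place BK@(2,3)
Per-piece attacks for B:
  BR@(0,0): attacks (0,1) (0,2) (0,3) (0,4) (1,0) (2,0) (3,0) (4,0)
  BR@(1,1): attacks (1,2) (1,0) (2,1) (0,1) [ray(0,1) blocked at (1,2); ray(1,0) blocked at (2,1)]
  BQ@(1,2): attacks (1,3) (1,4) (1,1) (2,2) (3,2) (0,2) (2,3) (2,1) (0,3) (0,1) [ray(0,-1) blocked at (1,1); ray(1,0) blocked at (3,2); ray(1,1) blocked at (2,3); ray(1,-1) blocked at (2,1)]
  BK@(2,3): attacks (2,4) (2,2) (3,3) (1,3) (3,4) (3,2) (1,4) (1,2)
  BQ@(4,1): attacks (4,2) (4,0) (3,1) (3,2) (3,0) [ray(0,1) blocked at (4,2); ray(-1,0) blocked at (3,1); ray(-1,1) blocked at (3,2)]
  BR@(4,2): attacks (4,3) (4,4) (4,1) (3,2) [ray(0,-1) blocked at (4,1); ray(-1,0) blocked at (3,2)]
B attacks (0,3): yes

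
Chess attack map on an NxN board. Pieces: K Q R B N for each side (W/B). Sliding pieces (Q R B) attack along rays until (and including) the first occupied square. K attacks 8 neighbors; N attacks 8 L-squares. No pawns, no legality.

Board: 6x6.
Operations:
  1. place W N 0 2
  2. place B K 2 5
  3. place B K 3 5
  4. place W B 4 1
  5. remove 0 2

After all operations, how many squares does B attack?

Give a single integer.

Op 1: place WN@(0,2)
Op 2: place BK@(2,5)
Op 3: place BK@(3,5)
Op 4: place WB@(4,1)
Op 5: remove (0,2)
Per-piece attacks for B:
  BK@(2,5): attacks (2,4) (3,5) (1,5) (3,4) (1,4)
  BK@(3,5): attacks (3,4) (4,5) (2,5) (4,4) (2,4)
Union (8 distinct): (1,4) (1,5) (2,4) (2,5) (3,4) (3,5) (4,4) (4,5)

Answer: 8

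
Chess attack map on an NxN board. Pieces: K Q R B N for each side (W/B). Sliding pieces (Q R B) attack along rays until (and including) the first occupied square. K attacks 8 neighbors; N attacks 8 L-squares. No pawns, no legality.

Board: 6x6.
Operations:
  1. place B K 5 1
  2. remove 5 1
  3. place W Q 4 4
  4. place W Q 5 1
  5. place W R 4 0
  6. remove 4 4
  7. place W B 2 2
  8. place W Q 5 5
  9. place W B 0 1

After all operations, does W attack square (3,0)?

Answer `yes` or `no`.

Op 1: place BK@(5,1)
Op 2: remove (5,1)
Op 3: place WQ@(4,4)
Op 4: place WQ@(5,1)
Op 5: place WR@(4,0)
Op 6: remove (4,4)
Op 7: place WB@(2,2)
Op 8: place WQ@(5,5)
Op 9: place WB@(0,1)
Per-piece attacks for W:
  WB@(0,1): attacks (1,2) (2,3) (3,4) (4,5) (1,0)
  WB@(2,2): attacks (3,3) (4,4) (5,5) (3,1) (4,0) (1,3) (0,4) (1,1) (0,0) [ray(1,1) blocked at (5,5); ray(1,-1) blocked at (4,0)]
  WR@(4,0): attacks (4,1) (4,2) (4,3) (4,4) (4,5) (5,0) (3,0) (2,0) (1,0) (0,0)
  WQ@(5,1): attacks (5,2) (5,3) (5,4) (5,5) (5,0) (4,1) (3,1) (2,1) (1,1) (0,1) (4,2) (3,3) (2,4) (1,5) (4,0) [ray(0,1) blocked at (5,5); ray(-1,0) blocked at (0,1); ray(-1,-1) blocked at (4,0)]
  WQ@(5,5): attacks (5,4) (5,3) (5,2) (5,1) (4,5) (3,5) (2,5) (1,5) (0,5) (4,4) (3,3) (2,2) [ray(0,-1) blocked at (5,1); ray(-1,-1) blocked at (2,2)]
W attacks (3,0): yes

Answer: yes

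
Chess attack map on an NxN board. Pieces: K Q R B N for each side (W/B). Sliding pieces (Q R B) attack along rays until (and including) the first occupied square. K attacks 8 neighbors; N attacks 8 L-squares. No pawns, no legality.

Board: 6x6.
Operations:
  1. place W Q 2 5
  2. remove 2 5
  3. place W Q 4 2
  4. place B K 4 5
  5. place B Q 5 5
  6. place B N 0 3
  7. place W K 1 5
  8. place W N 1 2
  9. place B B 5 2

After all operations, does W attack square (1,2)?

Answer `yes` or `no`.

Answer: yes

Derivation:
Op 1: place WQ@(2,5)
Op 2: remove (2,5)
Op 3: place WQ@(4,2)
Op 4: place BK@(4,5)
Op 5: place BQ@(5,5)
Op 6: place BN@(0,3)
Op 7: place WK@(1,5)
Op 8: place WN@(1,2)
Op 9: place BB@(5,2)
Per-piece attacks for W:
  WN@(1,2): attacks (2,4) (3,3) (0,4) (2,0) (3,1) (0,0)
  WK@(1,5): attacks (1,4) (2,5) (0,5) (2,4) (0,4)
  WQ@(4,2): attacks (4,3) (4,4) (4,5) (4,1) (4,0) (5,2) (3,2) (2,2) (1,2) (5,3) (5,1) (3,3) (2,4) (1,5) (3,1) (2,0) [ray(0,1) blocked at (4,5); ray(1,0) blocked at (5,2); ray(-1,0) blocked at (1,2); ray(-1,1) blocked at (1,5)]
W attacks (1,2): yes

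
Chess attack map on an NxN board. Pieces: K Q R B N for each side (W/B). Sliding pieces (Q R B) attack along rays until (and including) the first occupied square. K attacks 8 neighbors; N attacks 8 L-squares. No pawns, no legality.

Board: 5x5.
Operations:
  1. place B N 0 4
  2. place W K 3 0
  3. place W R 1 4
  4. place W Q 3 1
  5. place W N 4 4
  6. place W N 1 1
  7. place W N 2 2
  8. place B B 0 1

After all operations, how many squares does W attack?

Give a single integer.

Answer: 23

Derivation:
Op 1: place BN@(0,4)
Op 2: place WK@(3,0)
Op 3: place WR@(1,4)
Op 4: place WQ@(3,1)
Op 5: place WN@(4,4)
Op 6: place WN@(1,1)
Op 7: place WN@(2,2)
Op 8: place BB@(0,1)
Per-piece attacks for W:
  WN@(1,1): attacks (2,3) (3,2) (0,3) (3,0)
  WR@(1,4): attacks (1,3) (1,2) (1,1) (2,4) (3,4) (4,4) (0,4) [ray(0,-1) blocked at (1,1); ray(1,0) blocked at (4,4); ray(-1,0) blocked at (0,4)]
  WN@(2,2): attacks (3,4) (4,3) (1,4) (0,3) (3,0) (4,1) (1,0) (0,1)
  WK@(3,0): attacks (3,1) (4,0) (2,0) (4,1) (2,1)
  WQ@(3,1): attacks (3,2) (3,3) (3,4) (3,0) (4,1) (2,1) (1,1) (4,2) (4,0) (2,2) (2,0) [ray(0,-1) blocked at (3,0); ray(-1,0) blocked at (1,1); ray(-1,1) blocked at (2,2)]
  WN@(4,4): attacks (3,2) (2,3)
Union (23 distinct): (0,1) (0,3) (0,4) (1,0) (1,1) (1,2) (1,3) (1,4) (2,0) (2,1) (2,2) (2,3) (2,4) (3,0) (3,1) (3,2) (3,3) (3,4) (4,0) (4,1) (4,2) (4,3) (4,4)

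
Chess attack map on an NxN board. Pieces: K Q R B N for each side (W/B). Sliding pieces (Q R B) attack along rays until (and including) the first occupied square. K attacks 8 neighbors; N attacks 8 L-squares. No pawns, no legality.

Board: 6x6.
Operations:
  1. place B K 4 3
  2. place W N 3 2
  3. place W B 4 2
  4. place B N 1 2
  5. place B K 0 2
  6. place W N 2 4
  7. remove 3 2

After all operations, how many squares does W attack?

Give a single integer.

Op 1: place BK@(4,3)
Op 2: place WN@(3,2)
Op 3: place WB@(4,2)
Op 4: place BN@(1,2)
Op 5: place BK@(0,2)
Op 6: place WN@(2,4)
Op 7: remove (3,2)
Per-piece attacks for W:
  WN@(2,4): attacks (4,5) (0,5) (3,2) (4,3) (1,2) (0,3)
  WB@(4,2): attacks (5,3) (5,1) (3,3) (2,4) (3,1) (2,0) [ray(-1,1) blocked at (2,4)]
Union (12 distinct): (0,3) (0,5) (1,2) (2,0) (2,4) (3,1) (3,2) (3,3) (4,3) (4,5) (5,1) (5,3)

Answer: 12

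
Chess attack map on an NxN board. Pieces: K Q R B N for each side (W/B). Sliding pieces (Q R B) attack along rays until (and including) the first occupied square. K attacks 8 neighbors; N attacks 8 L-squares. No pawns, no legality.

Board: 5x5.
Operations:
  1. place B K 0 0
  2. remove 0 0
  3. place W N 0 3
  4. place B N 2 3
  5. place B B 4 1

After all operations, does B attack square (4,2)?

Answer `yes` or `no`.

Op 1: place BK@(0,0)
Op 2: remove (0,0)
Op 3: place WN@(0,3)
Op 4: place BN@(2,3)
Op 5: place BB@(4,1)
Per-piece attacks for B:
  BN@(2,3): attacks (4,4) (0,4) (3,1) (4,2) (1,1) (0,2)
  BB@(4,1): attacks (3,2) (2,3) (3,0) [ray(-1,1) blocked at (2,3)]
B attacks (4,2): yes

Answer: yes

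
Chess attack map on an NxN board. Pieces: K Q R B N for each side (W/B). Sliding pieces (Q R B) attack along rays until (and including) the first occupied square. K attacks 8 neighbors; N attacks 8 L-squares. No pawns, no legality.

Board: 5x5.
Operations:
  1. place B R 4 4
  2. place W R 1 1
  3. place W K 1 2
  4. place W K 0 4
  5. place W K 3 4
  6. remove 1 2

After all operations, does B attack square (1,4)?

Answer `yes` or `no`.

Answer: no

Derivation:
Op 1: place BR@(4,4)
Op 2: place WR@(1,1)
Op 3: place WK@(1,2)
Op 4: place WK@(0,4)
Op 5: place WK@(3,4)
Op 6: remove (1,2)
Per-piece attacks for B:
  BR@(4,4): attacks (4,3) (4,2) (4,1) (4,0) (3,4) [ray(-1,0) blocked at (3,4)]
B attacks (1,4): no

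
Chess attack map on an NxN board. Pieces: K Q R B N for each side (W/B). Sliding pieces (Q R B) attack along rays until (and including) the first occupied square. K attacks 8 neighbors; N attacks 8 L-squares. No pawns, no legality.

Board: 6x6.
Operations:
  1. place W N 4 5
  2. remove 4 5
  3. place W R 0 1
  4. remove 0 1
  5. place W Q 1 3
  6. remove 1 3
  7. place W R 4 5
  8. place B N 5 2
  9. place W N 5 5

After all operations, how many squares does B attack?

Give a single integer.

Answer: 4

Derivation:
Op 1: place WN@(4,5)
Op 2: remove (4,5)
Op 3: place WR@(0,1)
Op 4: remove (0,1)
Op 5: place WQ@(1,3)
Op 6: remove (1,3)
Op 7: place WR@(4,5)
Op 8: place BN@(5,2)
Op 9: place WN@(5,5)
Per-piece attacks for B:
  BN@(5,2): attacks (4,4) (3,3) (4,0) (3,1)
Union (4 distinct): (3,1) (3,3) (4,0) (4,4)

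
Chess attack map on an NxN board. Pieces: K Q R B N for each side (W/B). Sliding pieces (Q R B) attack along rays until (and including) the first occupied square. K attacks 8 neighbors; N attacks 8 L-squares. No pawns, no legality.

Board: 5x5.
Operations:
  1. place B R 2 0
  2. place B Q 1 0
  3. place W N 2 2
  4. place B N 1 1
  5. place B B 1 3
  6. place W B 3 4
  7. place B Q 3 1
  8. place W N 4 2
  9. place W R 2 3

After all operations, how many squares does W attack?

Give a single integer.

Op 1: place BR@(2,0)
Op 2: place BQ@(1,0)
Op 3: place WN@(2,2)
Op 4: place BN@(1,1)
Op 5: place BB@(1,3)
Op 6: place WB@(3,4)
Op 7: place BQ@(3,1)
Op 8: place WN@(4,2)
Op 9: place WR@(2,3)
Per-piece attacks for W:
  WN@(2,2): attacks (3,4) (4,3) (1,4) (0,3) (3,0) (4,1) (1,0) (0,1)
  WR@(2,3): attacks (2,4) (2,2) (3,3) (4,3) (1,3) [ray(0,-1) blocked at (2,2); ray(-1,0) blocked at (1,3)]
  WB@(3,4): attacks (4,3) (2,3) [ray(-1,-1) blocked at (2,3)]
  WN@(4,2): attacks (3,4) (2,3) (3,0) (2,1)
Union (14 distinct): (0,1) (0,3) (1,0) (1,3) (1,4) (2,1) (2,2) (2,3) (2,4) (3,0) (3,3) (3,4) (4,1) (4,3)

Answer: 14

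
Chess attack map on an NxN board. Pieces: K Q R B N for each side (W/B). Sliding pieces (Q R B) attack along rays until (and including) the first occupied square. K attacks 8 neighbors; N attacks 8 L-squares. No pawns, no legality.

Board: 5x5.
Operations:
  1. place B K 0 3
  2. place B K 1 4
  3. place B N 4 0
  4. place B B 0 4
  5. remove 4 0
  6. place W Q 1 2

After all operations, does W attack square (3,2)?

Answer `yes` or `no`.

Answer: yes

Derivation:
Op 1: place BK@(0,3)
Op 2: place BK@(1,4)
Op 3: place BN@(4,0)
Op 4: place BB@(0,4)
Op 5: remove (4,0)
Op 6: place WQ@(1,2)
Per-piece attacks for W:
  WQ@(1,2): attacks (1,3) (1,4) (1,1) (1,0) (2,2) (3,2) (4,2) (0,2) (2,3) (3,4) (2,1) (3,0) (0,3) (0,1) [ray(0,1) blocked at (1,4); ray(-1,1) blocked at (0,3)]
W attacks (3,2): yes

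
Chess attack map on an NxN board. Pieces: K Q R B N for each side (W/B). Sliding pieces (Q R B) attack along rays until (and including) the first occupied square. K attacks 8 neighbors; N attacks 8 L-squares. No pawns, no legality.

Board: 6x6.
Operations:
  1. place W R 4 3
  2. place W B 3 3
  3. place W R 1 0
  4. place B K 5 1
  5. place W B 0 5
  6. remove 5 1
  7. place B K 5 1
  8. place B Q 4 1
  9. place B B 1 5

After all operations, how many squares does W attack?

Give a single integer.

Answer: 22

Derivation:
Op 1: place WR@(4,3)
Op 2: place WB@(3,3)
Op 3: place WR@(1,0)
Op 4: place BK@(5,1)
Op 5: place WB@(0,5)
Op 6: remove (5,1)
Op 7: place BK@(5,1)
Op 8: place BQ@(4,1)
Op 9: place BB@(1,5)
Per-piece attacks for W:
  WB@(0,5): attacks (1,4) (2,3) (3,2) (4,1) [ray(1,-1) blocked at (4,1)]
  WR@(1,0): attacks (1,1) (1,2) (1,3) (1,4) (1,5) (2,0) (3,0) (4,0) (5,0) (0,0) [ray(0,1) blocked at (1,5)]
  WB@(3,3): attacks (4,4) (5,5) (4,2) (5,1) (2,4) (1,5) (2,2) (1,1) (0,0) [ray(1,-1) blocked at (5,1); ray(-1,1) blocked at (1,5)]
  WR@(4,3): attacks (4,4) (4,5) (4,2) (4,1) (5,3) (3,3) [ray(0,-1) blocked at (4,1); ray(-1,0) blocked at (3,3)]
Union (22 distinct): (0,0) (1,1) (1,2) (1,3) (1,4) (1,5) (2,0) (2,2) (2,3) (2,4) (3,0) (3,2) (3,3) (4,0) (4,1) (4,2) (4,4) (4,5) (5,0) (5,1) (5,3) (5,5)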